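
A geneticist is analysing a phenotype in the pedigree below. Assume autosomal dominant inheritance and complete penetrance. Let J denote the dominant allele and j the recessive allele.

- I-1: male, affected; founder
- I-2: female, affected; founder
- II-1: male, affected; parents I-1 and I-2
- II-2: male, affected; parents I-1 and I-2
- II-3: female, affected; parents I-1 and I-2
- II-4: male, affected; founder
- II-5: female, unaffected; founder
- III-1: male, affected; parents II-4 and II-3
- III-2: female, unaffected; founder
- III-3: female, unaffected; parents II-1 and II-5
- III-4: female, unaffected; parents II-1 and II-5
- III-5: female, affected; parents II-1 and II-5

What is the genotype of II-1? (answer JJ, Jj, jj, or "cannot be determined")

Jj

From phenotype alone, II-1 is JJ or Jj.
II-1 is affected so carries J and passed j to III-3 (jj), so II-1 is Jj.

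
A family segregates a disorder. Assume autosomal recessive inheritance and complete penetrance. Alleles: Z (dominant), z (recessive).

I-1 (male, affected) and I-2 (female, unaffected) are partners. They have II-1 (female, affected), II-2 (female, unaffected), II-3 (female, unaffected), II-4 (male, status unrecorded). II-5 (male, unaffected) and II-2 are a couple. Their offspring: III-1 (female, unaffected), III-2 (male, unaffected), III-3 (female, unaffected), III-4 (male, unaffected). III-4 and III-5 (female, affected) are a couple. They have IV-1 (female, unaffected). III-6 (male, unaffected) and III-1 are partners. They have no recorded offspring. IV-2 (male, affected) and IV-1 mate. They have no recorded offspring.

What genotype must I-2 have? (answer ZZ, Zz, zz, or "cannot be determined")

From phenotype alone, I-2 is ZZ or Zz.
I-2 is unaffected so carries Z and passed z to II-1 (zz), so I-2 is Zz.

Zz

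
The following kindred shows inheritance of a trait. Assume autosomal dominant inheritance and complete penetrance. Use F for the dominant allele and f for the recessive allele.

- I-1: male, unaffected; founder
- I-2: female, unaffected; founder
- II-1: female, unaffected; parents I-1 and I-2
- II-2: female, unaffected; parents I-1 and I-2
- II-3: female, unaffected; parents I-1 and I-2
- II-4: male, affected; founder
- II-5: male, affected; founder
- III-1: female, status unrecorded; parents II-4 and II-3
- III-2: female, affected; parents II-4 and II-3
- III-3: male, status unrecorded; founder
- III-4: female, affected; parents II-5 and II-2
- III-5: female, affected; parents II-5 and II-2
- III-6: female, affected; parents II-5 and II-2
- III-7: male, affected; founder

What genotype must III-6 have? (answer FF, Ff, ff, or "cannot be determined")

From phenotype alone, III-6 is FF or Ff.
III-6 is affected so carries F and received f from II-2 (ff), so III-6 is Ff.

Ff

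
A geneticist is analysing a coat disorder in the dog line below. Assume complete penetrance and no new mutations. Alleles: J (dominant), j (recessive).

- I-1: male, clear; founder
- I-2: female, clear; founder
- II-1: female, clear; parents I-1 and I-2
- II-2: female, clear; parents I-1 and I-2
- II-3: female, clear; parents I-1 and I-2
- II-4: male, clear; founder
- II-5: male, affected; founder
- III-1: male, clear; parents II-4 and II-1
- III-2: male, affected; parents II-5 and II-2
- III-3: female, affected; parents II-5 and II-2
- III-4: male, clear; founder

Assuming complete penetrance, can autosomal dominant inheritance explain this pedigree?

A consistent assignment under autosomal dominant exists: I-1 jj, I-2 jj, II-1 jj, II-2 jj, II-3 jj, II-4 jj, II-5 JJ, III-1 jj, III-2 Jj, III-3 Jj, III-4 jj.
In this assignment every recorded phenotype matches its genotype and every non-founder's genotype is obtainable from its parents' genotypes, so the pedigree is consistent.

Yes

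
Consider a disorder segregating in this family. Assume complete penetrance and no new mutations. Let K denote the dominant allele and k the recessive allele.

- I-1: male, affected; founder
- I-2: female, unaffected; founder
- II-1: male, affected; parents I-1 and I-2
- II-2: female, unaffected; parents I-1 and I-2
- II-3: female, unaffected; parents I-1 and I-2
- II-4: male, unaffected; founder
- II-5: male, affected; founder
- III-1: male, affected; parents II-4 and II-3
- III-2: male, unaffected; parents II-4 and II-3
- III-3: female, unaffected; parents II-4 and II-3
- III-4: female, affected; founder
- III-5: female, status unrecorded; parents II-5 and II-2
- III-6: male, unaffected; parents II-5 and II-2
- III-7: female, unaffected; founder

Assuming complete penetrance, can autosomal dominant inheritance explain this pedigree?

No

Under autosomal dominant, III-1 (affected, male) cannot arise from II-4 (unaffected) × II-3 (unaffected).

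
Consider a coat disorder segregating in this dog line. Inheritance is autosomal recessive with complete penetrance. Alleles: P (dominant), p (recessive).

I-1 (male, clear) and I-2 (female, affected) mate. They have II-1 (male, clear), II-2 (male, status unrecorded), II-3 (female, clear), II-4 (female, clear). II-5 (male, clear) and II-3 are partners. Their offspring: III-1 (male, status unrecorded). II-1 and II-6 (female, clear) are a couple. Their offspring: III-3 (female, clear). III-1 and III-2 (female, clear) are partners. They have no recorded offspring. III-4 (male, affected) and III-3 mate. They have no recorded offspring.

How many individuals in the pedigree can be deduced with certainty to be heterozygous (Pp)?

3

Obligate heterozygotes: II-1 is clear so carries P and received p from I-2 (pp), so II-1 is Pp; II-3 is clear so carries P and received p from I-2 (pp), so II-3 is Pp; II-4 is clear so carries P and received p from I-2 (pp), so II-4 is Pp.
Every other individual is either homozygous by phenotype or has at least one consistent homozygous assignment, so the count is 3.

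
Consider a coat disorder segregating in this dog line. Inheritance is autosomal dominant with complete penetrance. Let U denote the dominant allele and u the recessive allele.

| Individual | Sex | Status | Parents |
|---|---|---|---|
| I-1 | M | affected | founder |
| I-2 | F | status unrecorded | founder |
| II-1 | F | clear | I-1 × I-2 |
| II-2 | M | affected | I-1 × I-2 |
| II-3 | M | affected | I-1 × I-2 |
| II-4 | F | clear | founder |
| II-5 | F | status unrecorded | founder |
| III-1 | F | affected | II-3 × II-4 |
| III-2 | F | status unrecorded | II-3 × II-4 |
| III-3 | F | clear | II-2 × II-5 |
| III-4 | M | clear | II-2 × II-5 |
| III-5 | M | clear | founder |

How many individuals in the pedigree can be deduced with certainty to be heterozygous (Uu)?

Obligate heterozygotes: I-1 is affected so carries U and passed u to II-1 (uu), so I-1 is Uu; II-2 is affected so carries U and passed u to III-3 (uu), so II-2 is Uu; III-1 is affected so carries U and received u from II-4 (uu), so III-1 is Uu.
Every other individual is either homozygous by phenotype or has at least one consistent homozygous assignment, so the count is 3.

3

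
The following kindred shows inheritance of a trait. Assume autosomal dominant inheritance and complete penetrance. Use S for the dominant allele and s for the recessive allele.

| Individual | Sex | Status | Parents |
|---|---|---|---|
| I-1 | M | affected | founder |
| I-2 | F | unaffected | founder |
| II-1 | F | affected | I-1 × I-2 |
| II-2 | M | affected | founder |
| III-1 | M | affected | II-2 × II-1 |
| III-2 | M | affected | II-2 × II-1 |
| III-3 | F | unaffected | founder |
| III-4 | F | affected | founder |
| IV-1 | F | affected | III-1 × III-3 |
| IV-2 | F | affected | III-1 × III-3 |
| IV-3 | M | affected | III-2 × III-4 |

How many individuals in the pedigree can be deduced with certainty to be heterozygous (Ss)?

Obligate heterozygotes: II-1 is affected so carries S and received s from I-2 (ss), so II-1 is Ss; IV-1 is affected so carries S and received s from III-3 (ss), so IV-1 is Ss; IV-2 is affected so carries S and received s from III-3 (ss), so IV-2 is Ss.
Every other individual is either homozygous by phenotype or has at least one consistent homozygous assignment, so the count is 3.

3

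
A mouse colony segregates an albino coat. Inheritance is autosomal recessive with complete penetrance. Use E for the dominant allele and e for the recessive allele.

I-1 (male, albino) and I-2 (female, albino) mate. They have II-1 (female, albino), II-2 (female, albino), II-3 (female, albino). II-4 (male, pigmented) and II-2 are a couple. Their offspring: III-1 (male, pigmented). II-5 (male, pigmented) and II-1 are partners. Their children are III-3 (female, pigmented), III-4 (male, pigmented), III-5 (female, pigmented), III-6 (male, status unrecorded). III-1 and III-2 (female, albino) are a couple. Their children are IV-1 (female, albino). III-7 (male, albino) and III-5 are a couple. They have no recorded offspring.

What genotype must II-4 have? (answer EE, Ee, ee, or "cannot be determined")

cannot be determined

II-4's phenotype allows EE or Ee, and no parent or child forces a single allele at both positions; consistent genotype assignments exist with II-4 as EE or Ee.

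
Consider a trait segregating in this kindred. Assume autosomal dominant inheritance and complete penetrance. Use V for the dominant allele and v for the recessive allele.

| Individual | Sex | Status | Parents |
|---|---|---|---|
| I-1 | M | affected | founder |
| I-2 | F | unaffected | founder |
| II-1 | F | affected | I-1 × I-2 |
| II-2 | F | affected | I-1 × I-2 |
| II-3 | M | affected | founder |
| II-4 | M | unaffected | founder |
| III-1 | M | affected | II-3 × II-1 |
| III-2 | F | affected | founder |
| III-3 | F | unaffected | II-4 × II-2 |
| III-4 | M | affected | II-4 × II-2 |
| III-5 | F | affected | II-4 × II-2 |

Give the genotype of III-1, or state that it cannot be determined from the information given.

III-1's phenotype allows VV or Vv, and no parent or child forces a single allele at both positions; consistent genotype assignments exist with III-1 as VV or Vv.

cannot be determined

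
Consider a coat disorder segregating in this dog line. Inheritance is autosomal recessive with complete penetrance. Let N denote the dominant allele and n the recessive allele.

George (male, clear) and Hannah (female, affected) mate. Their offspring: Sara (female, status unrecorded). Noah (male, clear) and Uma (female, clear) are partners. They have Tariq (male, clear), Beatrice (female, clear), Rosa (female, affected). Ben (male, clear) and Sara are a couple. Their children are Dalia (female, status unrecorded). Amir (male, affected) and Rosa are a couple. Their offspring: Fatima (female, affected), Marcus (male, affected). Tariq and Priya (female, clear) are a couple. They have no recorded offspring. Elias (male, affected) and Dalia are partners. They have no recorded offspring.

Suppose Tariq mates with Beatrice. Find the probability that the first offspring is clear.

Noah is clear so carries N and passed n to Rosa (nn), so Noah is Nn.
Uma is clear so carries N and passed n to Rosa (nn), so Uma is Nn.
Tariq is a clear offspring of Noah (Nn) × Uma (Nn), whose cross gives 1/4 NN : 1/2 Nn : 1/4 nn; conditioning on being clear, Tariq is NN with probability 1/3, Nn with probability 2/3.
Beatrice is a clear offspring of Noah (Nn) × Uma (Nn), whose cross gives 1/4 NN : 1/2 Nn : 1/4 nn; conditioning on being clear, Beatrice is NN with probability 1/3, Nn with probability 2/3.
Summing over parental genotype combinations, P(offspring is clear) = 1/9·1 + 2/9·1 + 2/9·1 + 4/9·3/4 = 8/9.

8/9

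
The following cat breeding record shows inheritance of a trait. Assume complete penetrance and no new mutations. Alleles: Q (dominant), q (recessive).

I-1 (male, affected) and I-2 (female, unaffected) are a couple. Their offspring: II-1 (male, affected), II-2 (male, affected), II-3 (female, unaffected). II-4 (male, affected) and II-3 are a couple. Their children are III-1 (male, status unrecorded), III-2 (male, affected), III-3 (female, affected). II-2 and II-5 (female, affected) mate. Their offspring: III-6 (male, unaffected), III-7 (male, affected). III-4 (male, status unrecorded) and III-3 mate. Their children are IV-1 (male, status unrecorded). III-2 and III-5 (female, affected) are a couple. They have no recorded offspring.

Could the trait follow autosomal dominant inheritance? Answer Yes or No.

Yes

A consistent assignment under autosomal dominant exists: I-1 Qq, I-2 qq, II-1 Qq, II-2 Qq, II-3 qq, II-4 QQ, II-5 Qq, III-1 Qq, III-2 Qq, III-3 Qq, III-4 QQ, III-5 QQ, III-6 qq, III-7 QQ, IV-1 QQ.
In this assignment every recorded phenotype matches its genotype and every non-founder's genotype is obtainable from its parents' genotypes, so the pedigree is consistent.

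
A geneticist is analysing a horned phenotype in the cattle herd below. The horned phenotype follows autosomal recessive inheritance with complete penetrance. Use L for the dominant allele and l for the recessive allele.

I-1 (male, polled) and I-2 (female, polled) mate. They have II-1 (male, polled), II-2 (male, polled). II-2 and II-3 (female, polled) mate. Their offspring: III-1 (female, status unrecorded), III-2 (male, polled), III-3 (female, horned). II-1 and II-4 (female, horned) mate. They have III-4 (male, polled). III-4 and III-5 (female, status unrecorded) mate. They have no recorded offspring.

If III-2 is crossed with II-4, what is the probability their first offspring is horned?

II-2 is polled so carries L and passed l to III-3 (ll), so II-2 is Ll.
II-3 is polled so carries L and passed l to III-3 (ll), so II-3 is Ll.
III-2 is a polled offspring of II-2 (Ll) × II-3 (Ll), whose cross gives 1/4 LL : 1/2 Ll : 1/4 ll; conditioning on being polled, III-2 is LL with probability 1/3, Ll with probability 2/3.
II-4 is horned, so II-4 is ll.
Summing over parental genotype combinations, P(offspring is horned) = 2/3·1/2 = 1/3.

1/3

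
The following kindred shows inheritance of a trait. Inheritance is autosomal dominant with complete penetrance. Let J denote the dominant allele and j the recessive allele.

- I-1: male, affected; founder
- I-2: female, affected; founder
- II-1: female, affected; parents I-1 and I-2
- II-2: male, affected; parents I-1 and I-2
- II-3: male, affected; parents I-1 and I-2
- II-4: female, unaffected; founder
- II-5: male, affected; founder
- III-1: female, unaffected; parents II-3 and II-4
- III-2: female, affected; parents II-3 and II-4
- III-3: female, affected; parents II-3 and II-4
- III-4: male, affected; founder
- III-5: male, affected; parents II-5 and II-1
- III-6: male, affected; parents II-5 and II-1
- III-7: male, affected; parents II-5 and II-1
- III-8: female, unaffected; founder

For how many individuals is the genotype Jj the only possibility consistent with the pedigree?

Obligate heterozygotes: II-3 is affected so carries J and passed j to III-1 (jj), so II-3 is Jj; III-2 is affected so carries J and received j from II-4 (jj), so III-2 is Jj; III-3 is affected so carries J and received j from II-4 (jj), so III-3 is Jj.
Every other individual is either homozygous by phenotype or has at least one consistent homozygous assignment, so the count is 3.

3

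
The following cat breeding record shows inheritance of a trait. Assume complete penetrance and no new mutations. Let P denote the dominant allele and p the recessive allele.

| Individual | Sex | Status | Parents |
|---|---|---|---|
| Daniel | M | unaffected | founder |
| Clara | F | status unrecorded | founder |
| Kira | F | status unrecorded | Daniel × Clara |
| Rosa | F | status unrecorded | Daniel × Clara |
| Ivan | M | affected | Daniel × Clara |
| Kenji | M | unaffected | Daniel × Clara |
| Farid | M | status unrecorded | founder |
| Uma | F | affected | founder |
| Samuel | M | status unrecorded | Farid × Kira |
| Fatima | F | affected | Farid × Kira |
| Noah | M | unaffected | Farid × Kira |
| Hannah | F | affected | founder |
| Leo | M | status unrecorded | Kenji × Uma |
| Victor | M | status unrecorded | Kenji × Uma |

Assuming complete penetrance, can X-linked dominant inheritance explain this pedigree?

Yes

A consistent assignment under X-linked dominant exists: Daniel X^p Y, Clara X^P X^p, Kira X^P X^p, Rosa X^P X^p, Ivan X^P Y, Kenji X^p Y, Farid X^P Y, Uma X^P X^P, Samuel X^P Y, Fatima X^P X^P, Noah X^p Y, Hannah X^P X^P, Leo X^P Y, Victor X^P Y.
In this assignment every recorded phenotype matches its genotype and every non-founder's genotype is obtainable from its parents' genotypes, so the pedigree is consistent.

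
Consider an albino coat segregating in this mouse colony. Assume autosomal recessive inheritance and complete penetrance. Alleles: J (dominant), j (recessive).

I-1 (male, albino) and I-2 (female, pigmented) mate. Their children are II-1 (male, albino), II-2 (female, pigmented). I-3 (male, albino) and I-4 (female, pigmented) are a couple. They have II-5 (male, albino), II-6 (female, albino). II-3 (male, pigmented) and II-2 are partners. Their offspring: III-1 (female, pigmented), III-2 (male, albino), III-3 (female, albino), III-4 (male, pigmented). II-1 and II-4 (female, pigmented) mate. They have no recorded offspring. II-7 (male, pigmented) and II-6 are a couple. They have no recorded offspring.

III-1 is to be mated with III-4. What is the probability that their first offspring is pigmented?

II-3 is pigmented so carries J and passed j to III-2 (jj), so II-3 is Jj.
II-2 is pigmented so carries J and received j from I-1 (jj), so II-2 is Jj.
III-1 is a pigmented offspring of II-3 (Jj) × II-2 (Jj), whose cross gives 1/4 JJ : 1/2 Jj : 1/4 jj; conditioning on being pigmented, III-1 is JJ with probability 1/3, Jj with probability 2/3.
III-4 is a pigmented offspring of II-3 (Jj) × II-2 (Jj), whose cross gives 1/4 JJ : 1/2 Jj : 1/4 jj; conditioning on being pigmented, III-4 is JJ with probability 1/3, Jj with probability 2/3.
Summing over parental genotype combinations, P(offspring is pigmented) = 1/9·1 + 2/9·1 + 2/9·1 + 4/9·3/4 = 8/9.

8/9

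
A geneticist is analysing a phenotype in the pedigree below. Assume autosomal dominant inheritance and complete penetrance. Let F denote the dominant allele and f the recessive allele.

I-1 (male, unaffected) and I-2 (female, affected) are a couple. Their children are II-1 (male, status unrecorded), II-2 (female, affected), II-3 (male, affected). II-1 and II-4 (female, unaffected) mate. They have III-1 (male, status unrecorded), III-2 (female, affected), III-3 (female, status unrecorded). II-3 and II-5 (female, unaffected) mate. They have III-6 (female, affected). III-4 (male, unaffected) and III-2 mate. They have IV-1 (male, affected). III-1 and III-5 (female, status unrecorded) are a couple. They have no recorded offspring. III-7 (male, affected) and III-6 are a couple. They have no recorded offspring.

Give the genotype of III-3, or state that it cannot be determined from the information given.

III-3's phenotype is unrecorded, and no parent or child forces a single allele at both positions; consistent genotype assignments exist with III-3 as Ff or ff.

cannot be determined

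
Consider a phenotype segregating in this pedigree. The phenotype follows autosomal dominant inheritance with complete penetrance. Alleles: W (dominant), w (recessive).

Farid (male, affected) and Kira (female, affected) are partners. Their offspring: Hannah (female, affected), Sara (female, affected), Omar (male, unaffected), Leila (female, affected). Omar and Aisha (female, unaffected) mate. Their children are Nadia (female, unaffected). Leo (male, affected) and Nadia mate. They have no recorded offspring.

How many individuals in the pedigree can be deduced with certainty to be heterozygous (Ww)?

2

Obligate heterozygotes: Farid is affected so carries W and passed w to Omar (ww), so Farid is Ww; Kira is affected so carries W and passed w to Omar (ww), so Kira is Ww.
Every other individual is either homozygous by phenotype or has at least one consistent homozygous assignment, so the count is 2.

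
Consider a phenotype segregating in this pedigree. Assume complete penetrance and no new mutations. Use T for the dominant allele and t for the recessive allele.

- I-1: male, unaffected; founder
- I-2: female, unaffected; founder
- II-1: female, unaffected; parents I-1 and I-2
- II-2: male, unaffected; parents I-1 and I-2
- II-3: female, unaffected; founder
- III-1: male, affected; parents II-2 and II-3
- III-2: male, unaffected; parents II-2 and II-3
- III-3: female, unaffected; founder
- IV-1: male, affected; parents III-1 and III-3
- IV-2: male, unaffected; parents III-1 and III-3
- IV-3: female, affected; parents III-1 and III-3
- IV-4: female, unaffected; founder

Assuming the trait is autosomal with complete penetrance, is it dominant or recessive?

II-2 and II-3 are both unaffected yet have an affected child III-1. Under dominance, an affected child requires at least one affected parent, so the trait cannot be dominant.

recessive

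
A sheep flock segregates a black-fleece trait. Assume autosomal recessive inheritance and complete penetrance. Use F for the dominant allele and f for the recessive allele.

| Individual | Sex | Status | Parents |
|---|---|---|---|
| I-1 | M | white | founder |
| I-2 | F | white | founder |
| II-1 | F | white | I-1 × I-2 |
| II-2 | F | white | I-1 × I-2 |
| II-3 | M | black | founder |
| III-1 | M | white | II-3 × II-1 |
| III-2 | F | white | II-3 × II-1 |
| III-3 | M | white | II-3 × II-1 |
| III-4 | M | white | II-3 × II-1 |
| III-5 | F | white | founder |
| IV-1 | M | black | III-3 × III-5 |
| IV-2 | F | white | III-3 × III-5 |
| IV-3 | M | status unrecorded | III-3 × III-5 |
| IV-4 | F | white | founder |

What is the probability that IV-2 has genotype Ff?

III-3 is white so carries F and received f from II-3 (ff), so III-3 is Ff.
III-5 is white so carries F and passed f to IV-1 (ff), so III-5 is Ff.
Their cross gives offspring ratios 1/4 FF : 1/2 Ff : 1/4 ff. Conditioning on IV-2 being white, P(Ff) = 1/2 / 3/4 = 2/3.

2/3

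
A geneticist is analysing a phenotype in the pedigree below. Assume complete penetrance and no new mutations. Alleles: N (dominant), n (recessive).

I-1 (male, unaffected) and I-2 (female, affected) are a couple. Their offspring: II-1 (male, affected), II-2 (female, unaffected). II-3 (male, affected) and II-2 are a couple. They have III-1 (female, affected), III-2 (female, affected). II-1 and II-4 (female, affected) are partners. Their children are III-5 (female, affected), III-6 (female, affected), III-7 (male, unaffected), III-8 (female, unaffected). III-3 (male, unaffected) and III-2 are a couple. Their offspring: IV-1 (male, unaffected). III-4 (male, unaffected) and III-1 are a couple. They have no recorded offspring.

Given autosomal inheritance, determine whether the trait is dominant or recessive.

II-1 and II-4 are both affected yet have an unaffected child III-7. Under a recessive model two affected parents are homozygous and every child would be affected, so the trait cannot be recessive.

dominant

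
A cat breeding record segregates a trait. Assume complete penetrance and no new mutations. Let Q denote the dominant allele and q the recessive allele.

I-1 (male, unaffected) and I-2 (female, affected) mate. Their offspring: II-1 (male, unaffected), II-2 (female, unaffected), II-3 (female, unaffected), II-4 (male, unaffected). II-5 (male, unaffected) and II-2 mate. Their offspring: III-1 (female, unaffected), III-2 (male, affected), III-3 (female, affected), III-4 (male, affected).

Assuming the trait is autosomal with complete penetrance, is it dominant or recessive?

recessive

II-5 and II-2 are both unaffected yet have an affected child III-2. Under dominance, an affected child requires at least one affected parent, so the trait cannot be dominant.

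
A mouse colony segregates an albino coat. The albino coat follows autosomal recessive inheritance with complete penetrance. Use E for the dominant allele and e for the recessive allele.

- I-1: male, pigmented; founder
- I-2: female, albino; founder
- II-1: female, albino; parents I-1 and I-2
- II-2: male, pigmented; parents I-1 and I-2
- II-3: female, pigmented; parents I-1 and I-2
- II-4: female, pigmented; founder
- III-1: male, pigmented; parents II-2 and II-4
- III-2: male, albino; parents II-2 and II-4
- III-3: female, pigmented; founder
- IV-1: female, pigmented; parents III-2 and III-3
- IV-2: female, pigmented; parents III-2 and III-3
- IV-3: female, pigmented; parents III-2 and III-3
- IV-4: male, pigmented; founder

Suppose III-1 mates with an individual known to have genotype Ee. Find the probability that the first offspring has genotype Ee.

II-2 is pigmented so carries E and received e from I-2 (ee), so II-2 is Ee.
II-4 is pigmented so carries E and passed e to III-2 (ee), so II-4 is Ee.
III-1 is a pigmented offspring of II-2 (Ee) × II-4 (Ee), whose cross gives 1/4 EE : 1/2 Ee : 1/4 ee; conditioning on being pigmented, III-1 is EE with probability 1/3, Ee with probability 2/3.
Summing over parental genotype combinations, P(offspring has genotype Ee) = 1/3·1/2 + 2/3·1/2 = 1/2.

1/2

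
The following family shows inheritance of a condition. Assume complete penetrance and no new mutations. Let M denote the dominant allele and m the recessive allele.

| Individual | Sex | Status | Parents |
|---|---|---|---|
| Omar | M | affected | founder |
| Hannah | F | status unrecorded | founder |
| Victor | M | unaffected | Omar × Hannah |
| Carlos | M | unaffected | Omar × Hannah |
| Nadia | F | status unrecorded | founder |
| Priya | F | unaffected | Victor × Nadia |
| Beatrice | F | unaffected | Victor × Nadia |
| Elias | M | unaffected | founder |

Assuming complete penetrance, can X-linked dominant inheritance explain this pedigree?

A consistent assignment under X-linked dominant exists: Omar X^M Y, Hannah X^M X^m, Victor X^m Y, Carlos X^m Y, Nadia X^M X^m, Priya X^m X^m, Beatrice X^m X^m, Elias X^m Y.
In this assignment every recorded phenotype matches its genotype and every non-founder's genotype is obtainable from its parents' genotypes, so the pedigree is consistent.

Yes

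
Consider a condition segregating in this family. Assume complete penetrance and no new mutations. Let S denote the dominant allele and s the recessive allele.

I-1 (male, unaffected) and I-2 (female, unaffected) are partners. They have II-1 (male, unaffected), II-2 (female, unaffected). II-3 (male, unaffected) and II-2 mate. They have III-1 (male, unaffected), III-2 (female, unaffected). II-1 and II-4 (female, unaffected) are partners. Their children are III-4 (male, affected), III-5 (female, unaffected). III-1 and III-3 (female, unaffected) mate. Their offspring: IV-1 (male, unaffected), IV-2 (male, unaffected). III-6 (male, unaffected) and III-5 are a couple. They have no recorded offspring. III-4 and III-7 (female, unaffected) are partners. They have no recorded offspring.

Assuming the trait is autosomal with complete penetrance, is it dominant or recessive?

II-1 and II-4 are both unaffected yet have an affected child III-4. Under dominance, an affected child requires at least one affected parent, so the trait cannot be dominant.

recessive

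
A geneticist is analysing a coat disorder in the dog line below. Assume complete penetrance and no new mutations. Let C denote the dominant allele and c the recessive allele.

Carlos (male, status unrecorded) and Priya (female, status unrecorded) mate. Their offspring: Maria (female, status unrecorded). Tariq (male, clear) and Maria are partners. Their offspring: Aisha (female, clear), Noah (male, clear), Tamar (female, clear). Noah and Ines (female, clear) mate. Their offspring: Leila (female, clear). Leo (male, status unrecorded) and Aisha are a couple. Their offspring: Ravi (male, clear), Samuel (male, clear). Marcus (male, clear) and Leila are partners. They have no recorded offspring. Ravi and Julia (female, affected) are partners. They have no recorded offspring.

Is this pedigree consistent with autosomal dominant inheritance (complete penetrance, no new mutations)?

A consistent assignment under autosomal dominant exists: Carlos CC, Priya Cc, Maria Cc, Tariq cc, Aisha cc, Noah cc, Tamar cc, Ines cc, Leo Cc, Leila cc, Marcus cc, Ravi cc, Samuel cc, Julia CC.
In this assignment every recorded phenotype matches its genotype and every non-founder's genotype is obtainable from its parents' genotypes, so the pedigree is consistent.

Yes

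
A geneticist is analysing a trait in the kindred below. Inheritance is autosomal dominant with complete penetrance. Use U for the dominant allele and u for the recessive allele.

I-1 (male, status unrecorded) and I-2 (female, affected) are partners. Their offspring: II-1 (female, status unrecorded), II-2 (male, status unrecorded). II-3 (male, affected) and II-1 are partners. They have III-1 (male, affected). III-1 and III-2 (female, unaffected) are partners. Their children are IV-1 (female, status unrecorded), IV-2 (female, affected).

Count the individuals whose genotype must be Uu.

Obligate heterozygotes: IV-2 is affected so carries U and received u from III-2 (uu), so IV-2 is Uu.
Every other individual is either homozygous by phenotype or has at least one consistent homozygous assignment, so the count is 1.

1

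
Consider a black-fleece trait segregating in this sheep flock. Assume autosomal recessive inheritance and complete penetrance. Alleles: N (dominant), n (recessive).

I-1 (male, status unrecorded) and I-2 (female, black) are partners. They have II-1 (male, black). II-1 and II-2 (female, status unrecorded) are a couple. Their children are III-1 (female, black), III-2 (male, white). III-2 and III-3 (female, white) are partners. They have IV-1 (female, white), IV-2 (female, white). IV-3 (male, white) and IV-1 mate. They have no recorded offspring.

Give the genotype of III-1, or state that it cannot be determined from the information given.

nn

III-1 is black, so III-1 is nn.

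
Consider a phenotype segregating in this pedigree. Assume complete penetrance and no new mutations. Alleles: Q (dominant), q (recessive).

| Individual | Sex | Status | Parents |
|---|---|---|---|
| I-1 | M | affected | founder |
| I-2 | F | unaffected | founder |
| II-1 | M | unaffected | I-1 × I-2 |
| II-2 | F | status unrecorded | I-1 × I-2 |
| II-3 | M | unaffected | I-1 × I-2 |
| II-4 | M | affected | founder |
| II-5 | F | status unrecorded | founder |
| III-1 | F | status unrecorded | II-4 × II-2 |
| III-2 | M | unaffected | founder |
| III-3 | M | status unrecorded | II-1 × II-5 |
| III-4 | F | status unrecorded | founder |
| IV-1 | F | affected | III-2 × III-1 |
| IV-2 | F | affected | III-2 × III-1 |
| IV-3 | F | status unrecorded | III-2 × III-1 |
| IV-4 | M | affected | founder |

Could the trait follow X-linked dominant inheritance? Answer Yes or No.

A consistent assignment under X-linked dominant exists: I-1 X^Q Y, I-2 X^q X^q, II-1 X^q Y, II-2 X^Q X^q, II-3 X^q Y, II-4 X^Q Y, II-5 X^Q X^Q, III-1 X^Q X^Q, III-2 X^q Y, III-3 X^Q Y, III-4 X^Q X^Q, IV-1 X^Q X^q, IV-2 X^Q X^q, IV-3 X^Q X^q, IV-4 X^Q Y.
In this assignment every recorded phenotype matches its genotype and every non-founder's genotype is obtainable from its parents' genotypes, so the pedigree is consistent.

Yes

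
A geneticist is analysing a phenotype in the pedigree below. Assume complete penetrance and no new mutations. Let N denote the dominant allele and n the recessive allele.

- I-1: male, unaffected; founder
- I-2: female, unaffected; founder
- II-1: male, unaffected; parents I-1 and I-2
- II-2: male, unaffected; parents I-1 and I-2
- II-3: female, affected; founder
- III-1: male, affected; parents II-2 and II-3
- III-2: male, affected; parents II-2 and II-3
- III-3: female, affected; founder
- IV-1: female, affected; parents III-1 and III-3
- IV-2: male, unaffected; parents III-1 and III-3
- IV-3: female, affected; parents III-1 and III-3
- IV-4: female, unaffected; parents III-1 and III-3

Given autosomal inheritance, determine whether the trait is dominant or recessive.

III-1 and III-3 are both affected yet have an unaffected child IV-2. Under a recessive model two affected parents are homozygous and every child would be affected, so the trait cannot be recessive.

dominant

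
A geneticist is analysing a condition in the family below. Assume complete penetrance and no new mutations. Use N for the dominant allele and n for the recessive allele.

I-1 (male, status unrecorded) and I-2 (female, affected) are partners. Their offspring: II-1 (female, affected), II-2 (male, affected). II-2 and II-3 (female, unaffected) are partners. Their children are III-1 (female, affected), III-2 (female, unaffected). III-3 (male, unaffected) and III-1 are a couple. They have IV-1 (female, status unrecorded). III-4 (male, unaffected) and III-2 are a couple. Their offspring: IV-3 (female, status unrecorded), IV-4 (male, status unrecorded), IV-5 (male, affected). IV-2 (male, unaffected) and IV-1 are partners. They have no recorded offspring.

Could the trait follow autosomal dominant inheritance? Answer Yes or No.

Under autosomal dominant, IV-5 (affected, male) cannot arise from III-4 (unaffected) × III-2 (unaffected).

No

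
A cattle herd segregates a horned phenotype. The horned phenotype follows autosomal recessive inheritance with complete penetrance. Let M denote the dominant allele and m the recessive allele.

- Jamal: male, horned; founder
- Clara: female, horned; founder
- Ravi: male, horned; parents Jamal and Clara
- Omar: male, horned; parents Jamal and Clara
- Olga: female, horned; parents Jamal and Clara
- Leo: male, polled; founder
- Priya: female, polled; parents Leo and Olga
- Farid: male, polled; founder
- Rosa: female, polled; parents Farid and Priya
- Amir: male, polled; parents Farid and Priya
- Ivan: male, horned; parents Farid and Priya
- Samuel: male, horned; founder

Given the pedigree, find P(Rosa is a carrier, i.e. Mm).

2/3

Farid is polled so carries M and passed m to Ivan (mm), so Farid is Mm.
Priya is polled so carries M and received m from Olga (mm), so Priya is Mm.
Their cross gives offspring ratios 1/4 MM : 1/2 Mm : 1/4 mm. Conditioning on Rosa being polled, P(Mm) = 1/2 / 3/4 = 2/3.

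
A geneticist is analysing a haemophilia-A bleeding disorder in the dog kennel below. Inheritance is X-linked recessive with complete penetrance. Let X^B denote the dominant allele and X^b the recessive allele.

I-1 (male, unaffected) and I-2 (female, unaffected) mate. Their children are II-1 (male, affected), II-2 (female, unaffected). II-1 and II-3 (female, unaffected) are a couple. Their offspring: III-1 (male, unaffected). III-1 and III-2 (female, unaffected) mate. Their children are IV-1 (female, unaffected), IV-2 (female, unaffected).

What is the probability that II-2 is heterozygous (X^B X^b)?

I-1 is unaffected, so I-1 is X^B Y.
I-2 is unaffected so carries B and passed b to II-1 (X^b Y), so I-2 is X^B X^b.
Their cross gives offspring ratios 1/2 X^B X^B : 1/2 X^B X^b. Conditioning on II-2 being unaffected, P(X^B X^b) = 1/2 / 1 = 1/2.

1/2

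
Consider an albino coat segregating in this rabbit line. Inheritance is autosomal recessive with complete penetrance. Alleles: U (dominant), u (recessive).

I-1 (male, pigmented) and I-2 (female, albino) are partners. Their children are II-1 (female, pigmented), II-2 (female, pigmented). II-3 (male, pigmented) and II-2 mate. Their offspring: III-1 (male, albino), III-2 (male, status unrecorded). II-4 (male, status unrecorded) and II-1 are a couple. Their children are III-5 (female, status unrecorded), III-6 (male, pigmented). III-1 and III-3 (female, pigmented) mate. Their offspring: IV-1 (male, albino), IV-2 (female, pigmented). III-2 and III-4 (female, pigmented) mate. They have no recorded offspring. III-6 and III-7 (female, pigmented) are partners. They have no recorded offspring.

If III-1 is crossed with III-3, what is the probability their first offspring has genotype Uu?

III-1 is albino, so III-1 is uu.
III-3 is pigmented so carries U and passed u to IV-1 (uu), so III-3 is Uu.
The cross gives 1/2 Uu : 1/2 uu, so P(offspring has genotype Uu) = 1/2.

1/2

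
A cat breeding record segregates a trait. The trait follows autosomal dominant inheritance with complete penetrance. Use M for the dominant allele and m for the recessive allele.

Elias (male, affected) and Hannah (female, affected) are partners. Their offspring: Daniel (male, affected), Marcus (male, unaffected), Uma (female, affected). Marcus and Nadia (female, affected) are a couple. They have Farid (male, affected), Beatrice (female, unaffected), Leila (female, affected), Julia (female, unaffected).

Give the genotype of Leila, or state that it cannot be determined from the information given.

From phenotype alone, Leila is MM or Mm.
Leila is affected so carries M and received m from Marcus (mm), so Leila is Mm.

Mm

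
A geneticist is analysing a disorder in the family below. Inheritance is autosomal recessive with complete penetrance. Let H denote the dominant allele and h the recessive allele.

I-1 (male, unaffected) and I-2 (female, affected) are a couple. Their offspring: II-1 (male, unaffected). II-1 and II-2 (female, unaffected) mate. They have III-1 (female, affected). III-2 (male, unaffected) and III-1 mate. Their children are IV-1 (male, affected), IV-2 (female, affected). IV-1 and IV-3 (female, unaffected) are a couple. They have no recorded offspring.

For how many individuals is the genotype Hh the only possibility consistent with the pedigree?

3

Obligate heterozygotes: II-1 is unaffected so carries H and received h from I-2 (hh), so II-1 is Hh; II-2 is unaffected so carries H and passed h to III-1 (hh), so II-2 is Hh; III-2 is unaffected so carries H and passed h to IV-1 (hh), so III-2 is Hh.
Every other individual is either homozygous by phenotype or has at least one consistent homozygous assignment, so the count is 3.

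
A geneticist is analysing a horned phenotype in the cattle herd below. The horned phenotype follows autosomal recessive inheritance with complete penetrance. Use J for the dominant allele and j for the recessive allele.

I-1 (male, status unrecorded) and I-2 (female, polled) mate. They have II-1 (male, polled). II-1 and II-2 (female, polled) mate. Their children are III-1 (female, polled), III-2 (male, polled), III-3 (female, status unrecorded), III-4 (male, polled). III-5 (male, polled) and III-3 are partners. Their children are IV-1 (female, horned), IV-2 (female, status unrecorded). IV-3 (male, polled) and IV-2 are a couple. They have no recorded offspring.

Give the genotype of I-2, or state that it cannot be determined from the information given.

I-2's phenotype allows JJ or Jj, and no parent or child forces a single allele at both positions; consistent genotype assignments exist with I-2 as JJ or Jj.

cannot be determined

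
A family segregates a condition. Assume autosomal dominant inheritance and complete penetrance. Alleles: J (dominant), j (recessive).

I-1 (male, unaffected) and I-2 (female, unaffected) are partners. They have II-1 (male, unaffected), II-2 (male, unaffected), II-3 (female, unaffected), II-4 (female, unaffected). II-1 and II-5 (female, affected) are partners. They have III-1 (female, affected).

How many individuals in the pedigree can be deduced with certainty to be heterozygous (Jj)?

1

Obligate heterozygotes: III-1 is affected so carries J and received j from II-1 (jj), so III-1 is Jj.
Every other individual is either homozygous by phenotype or has at least one consistent homozygous assignment, so the count is 1.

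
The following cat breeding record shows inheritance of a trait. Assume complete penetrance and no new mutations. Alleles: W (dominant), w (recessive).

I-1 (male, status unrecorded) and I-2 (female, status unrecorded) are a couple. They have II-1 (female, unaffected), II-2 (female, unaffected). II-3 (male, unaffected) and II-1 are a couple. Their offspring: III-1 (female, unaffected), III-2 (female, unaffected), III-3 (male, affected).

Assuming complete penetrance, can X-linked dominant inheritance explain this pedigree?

Under X-linked dominant, III-3 (affected, male) cannot arise from II-3 (unaffected) × II-1 (unaffected).

No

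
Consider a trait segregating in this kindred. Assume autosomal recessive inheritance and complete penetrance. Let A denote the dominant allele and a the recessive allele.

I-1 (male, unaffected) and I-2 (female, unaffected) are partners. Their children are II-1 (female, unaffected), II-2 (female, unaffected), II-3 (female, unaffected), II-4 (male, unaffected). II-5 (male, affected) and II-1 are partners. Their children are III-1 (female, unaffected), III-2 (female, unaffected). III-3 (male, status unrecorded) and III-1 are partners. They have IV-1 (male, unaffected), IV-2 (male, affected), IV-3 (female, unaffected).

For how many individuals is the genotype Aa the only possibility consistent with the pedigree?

Obligate heterozygotes: III-1 is unaffected so carries A and received a from II-5 (aa), so III-1 is Aa; III-2 is unaffected so carries A and received a from II-5 (aa), so III-2 is Aa.
Every other individual is either homozygous by phenotype or has at least one consistent homozygous assignment, so the count is 2.

2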